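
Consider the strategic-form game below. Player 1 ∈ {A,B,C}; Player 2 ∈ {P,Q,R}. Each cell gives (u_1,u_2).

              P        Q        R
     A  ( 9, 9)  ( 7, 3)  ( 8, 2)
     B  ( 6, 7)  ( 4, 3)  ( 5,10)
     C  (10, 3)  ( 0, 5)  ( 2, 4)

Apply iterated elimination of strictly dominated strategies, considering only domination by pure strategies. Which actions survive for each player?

IESDS → P1:{A,C} P2:{P,Q}

P1 drop B (A beats it: P:9>6 Q:7>4 R:8>5)
P2 drop R (Q beats it: A:3>2 C:5>4)
P1→{A,C} P2→{P,Q}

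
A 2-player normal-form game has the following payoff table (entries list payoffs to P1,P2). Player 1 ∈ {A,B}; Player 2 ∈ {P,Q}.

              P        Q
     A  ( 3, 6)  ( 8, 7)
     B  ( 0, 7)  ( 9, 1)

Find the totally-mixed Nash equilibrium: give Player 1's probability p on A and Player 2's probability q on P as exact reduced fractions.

P1 mixes 6/7 on A; P2 mixes 1/4 on P

P1 indiff ⇒ q·3+(1-q)·8 = q·0+(1-q)·9 ⇒ q(3) = (1-q)(1) ⇒ q = 1/4
P2 indiff ⇒ p·6+(1-p)·7 = p·7+(1-p)·1 ⇒ p(-1) = (1-p)(-6) ⇒ p = 6/7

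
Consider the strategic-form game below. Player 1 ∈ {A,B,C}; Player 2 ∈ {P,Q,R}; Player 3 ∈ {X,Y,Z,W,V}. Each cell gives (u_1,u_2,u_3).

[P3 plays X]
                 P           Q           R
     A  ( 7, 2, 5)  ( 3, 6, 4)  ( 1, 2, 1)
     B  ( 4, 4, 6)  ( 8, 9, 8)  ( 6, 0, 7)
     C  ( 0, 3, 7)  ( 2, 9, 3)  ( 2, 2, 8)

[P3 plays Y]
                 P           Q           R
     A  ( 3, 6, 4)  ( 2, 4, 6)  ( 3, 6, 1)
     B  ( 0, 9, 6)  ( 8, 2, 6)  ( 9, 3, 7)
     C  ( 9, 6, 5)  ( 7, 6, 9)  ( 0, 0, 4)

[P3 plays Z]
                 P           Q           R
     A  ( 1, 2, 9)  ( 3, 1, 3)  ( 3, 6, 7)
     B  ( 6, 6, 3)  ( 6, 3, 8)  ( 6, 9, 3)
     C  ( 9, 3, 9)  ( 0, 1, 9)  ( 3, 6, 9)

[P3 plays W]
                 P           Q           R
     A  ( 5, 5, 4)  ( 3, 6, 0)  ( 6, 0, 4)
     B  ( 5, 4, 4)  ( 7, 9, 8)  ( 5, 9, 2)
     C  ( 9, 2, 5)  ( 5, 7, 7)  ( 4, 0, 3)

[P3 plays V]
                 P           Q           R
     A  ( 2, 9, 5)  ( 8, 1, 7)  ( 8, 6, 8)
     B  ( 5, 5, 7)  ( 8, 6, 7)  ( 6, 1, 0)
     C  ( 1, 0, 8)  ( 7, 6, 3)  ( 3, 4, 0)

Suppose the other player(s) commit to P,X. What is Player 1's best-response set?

argmax u_1 = {A}

u_1(A vs P,X) = 7
u_1(B vs P,X) = 4
u_1(C vs P,X) = 0
max payoff 7 at {A}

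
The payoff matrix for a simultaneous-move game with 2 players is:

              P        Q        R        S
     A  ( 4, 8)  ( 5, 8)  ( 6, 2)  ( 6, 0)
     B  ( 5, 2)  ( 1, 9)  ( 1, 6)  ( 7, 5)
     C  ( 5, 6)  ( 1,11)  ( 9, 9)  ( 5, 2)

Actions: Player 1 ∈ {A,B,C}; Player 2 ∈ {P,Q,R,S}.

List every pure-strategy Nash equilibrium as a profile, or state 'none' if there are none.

Nash profiles: (A,Q)

(A,P): not NE [P1→C gives 5>4]
(A,Q): NE
(A,R): not NE [P1→C gives 9>6; P2→Q gives 8>2]
(A,S): not NE [P1→B gives 7>6; P2→Q gives 8>0]
(B,P): not NE [P2→Q gives 9>2]
(B,Q): not NE [P1→A gives 5>1]
(B,R): not NE [P1→C gives 9>1; P2→Q gives 9>6]
(B,S): not NE [P2→Q gives 9>5]
(C,P): not NE [P2→Q gives 11>6]
(C,Q): not NE [P1→A gives 5>1]
(C,R): not NE [P2→Q gives 11>9]
(C,S): not NE [P1→B gives 7>5; P2→Q gives 11>2]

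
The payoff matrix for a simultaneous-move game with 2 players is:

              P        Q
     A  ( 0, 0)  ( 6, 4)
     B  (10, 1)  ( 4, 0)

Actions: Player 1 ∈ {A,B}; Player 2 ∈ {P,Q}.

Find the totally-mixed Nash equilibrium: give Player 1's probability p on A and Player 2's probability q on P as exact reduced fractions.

p=1/5, q=1/6

P1 indiff ⇒ q·0+(1-q)·6 = q·10+(1-q)·4 ⇒ q(-10) = (1-q)(-2) ⇒ q = 1/6
P2 indiff ⇒ p·0+(1-p)·1 = p·4+(1-p)·0 ⇒ p(-4) = (1-p)(-1) ⇒ p = 1/5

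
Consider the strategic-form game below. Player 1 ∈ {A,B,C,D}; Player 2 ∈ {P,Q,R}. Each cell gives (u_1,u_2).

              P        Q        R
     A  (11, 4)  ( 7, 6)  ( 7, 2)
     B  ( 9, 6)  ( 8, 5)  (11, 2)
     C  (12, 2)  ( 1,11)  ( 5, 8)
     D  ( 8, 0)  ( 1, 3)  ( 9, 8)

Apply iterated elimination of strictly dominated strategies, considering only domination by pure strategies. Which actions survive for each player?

Survivors P1:{A,B,C} P2:{P,Q}

P1 drop D (B beats it: P:9>8 Q:8>1 R:11>9)
P2 drop R (Q beats it: A:6>2 B:5>2 C:11>8)
P1→{A,B,C} P2→{P,Q}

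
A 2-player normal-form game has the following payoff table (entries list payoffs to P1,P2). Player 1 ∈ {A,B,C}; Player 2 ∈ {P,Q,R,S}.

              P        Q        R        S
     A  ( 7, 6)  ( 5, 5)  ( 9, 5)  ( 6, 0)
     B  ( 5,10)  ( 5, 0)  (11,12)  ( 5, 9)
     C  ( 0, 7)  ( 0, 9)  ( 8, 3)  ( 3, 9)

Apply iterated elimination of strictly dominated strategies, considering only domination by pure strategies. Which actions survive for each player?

P1 drop C (A beats it: P:7>0 Q:5>0 R:9>8 S:6>3)
P2 drop Q (P beats it: A:6>5 B:10>0)
P2 drop S (P beats it: A:6>0 B:10>9)
P1→{A,B} P2→{P,R}

Survivors P1:{A,B} P2:{P,R}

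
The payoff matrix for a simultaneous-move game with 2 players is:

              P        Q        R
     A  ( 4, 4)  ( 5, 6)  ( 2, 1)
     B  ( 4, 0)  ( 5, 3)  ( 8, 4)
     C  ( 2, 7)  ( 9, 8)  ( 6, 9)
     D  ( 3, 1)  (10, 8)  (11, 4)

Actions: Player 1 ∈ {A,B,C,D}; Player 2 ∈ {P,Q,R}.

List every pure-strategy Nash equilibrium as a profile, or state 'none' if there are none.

(A,P): not NE [P2→Q gives 6>4]
(A,Q): not NE [P1→D gives 10>5]
(A,R): not NE [P1→D gives 11>2; P2→Q gives 6>1]
(B,P): not NE [P2→R gives 4>0]
(B,Q): not NE [P1→D gives 10>5; P2→R gives 4>3]
(B,R): not NE [P1→D gives 11>8]
(C,P): not NE [P1→B gives 4>2; P2→R gives 9>7]
(C,Q): not NE [P1→D gives 10>9; P2→R gives 9>8]
(C,R): not NE [P1→D gives 11>6]
(D,P): not NE [P1→B gives 4>3; P2→Q gives 8>1]
(D,Q): NE
(D,R): not NE [P2→Q gives 8>4]

NE set: (D,Q)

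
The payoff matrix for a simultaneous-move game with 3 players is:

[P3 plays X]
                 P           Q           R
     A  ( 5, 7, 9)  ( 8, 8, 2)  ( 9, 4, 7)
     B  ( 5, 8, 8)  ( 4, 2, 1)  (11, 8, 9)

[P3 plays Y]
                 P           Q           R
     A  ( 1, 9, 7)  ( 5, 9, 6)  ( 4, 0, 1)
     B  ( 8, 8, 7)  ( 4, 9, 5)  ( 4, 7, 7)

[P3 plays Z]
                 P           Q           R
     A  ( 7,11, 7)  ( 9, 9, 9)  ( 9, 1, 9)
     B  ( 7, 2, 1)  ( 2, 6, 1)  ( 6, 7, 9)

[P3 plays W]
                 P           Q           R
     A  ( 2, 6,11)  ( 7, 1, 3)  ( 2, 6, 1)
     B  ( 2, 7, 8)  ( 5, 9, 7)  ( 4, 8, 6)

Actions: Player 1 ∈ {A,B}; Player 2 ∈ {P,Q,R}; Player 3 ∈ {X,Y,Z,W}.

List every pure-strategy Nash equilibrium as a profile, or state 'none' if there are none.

PSNE = {(A,P,W), (B,P,X), (B,R,X)}

(A,P,X): not NE [P2→Q gives 8>7; P3→W gives 11>9]
(A,P,Y): not NE [P1→B gives 8>1; P3→W gives 11>7]
(A,P,Z): not NE [P3→W gives 11>7]
(A,P,W): NE
(A,Q,X): not NE [P3→Z gives 9>2]
(A,Q,Y): not NE [P3→Z gives 9>6]
(A,Q,Z): not NE [P2→P gives 11>9]
(A,Q,W): not NE [P2→R gives 6>1; P3→Z gives 9>3]
(A,R,X): not NE [P1→B gives 11>9; P2→Q gives 8>4; P3→Z gives 9>7]
(A,R,Y): not NE [P2→Q gives 9>0; P3→Z gives 9>1]
(A,R,Z): not NE [P2→P gives 11>1]
(A,R,W): not NE [P1→B gives 4>2; P3→Z gives 9>1]
(B,P,X): NE
(B,P,Y): not NE [P2→Q gives 9>8; P3→W gives 8>7]
(B,P,Z): not NE [P2→R gives 7>2; P3→W gives 8>1]
(B,P,W): not NE [P2→Q gives 9>7]
(B,Q,X): not NE [P1→A gives 8>4; P2→R gives 8>2; P3→W gives 7>1]
(B,Q,Y): not NE [P1→A gives 5>4; P3→W gives 7>5]
(B,Q,Z): not NE [P1→A gives 9>2; P2→R gives 7>6; P3→W gives 7>1]
(B,Q,W): not NE [P1→A gives 7>5]
(B,R,X): NE
(B,R,Y): not NE [P2→Q gives 9>7; P3→Z gives 9>7]
(B,R,Z): not NE [P1→A gives 9>6]
(B,R,W): not NE [P2→Q gives 9>8; P3→Z gives 9>6]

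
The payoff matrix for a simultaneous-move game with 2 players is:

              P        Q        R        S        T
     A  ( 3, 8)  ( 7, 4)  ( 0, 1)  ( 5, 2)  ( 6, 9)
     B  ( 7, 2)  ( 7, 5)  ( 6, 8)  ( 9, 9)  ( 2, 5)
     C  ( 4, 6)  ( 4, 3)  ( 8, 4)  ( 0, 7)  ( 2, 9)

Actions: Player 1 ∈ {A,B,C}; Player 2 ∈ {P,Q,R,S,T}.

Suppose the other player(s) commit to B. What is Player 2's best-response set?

BR_2 = {S}

u_2(P vs B) = 2
u_2(Q vs B) = 5
u_2(R vs B) = 8
u_2(S vs B) = 9
u_2(T vs B) = 5
max payoff 9 at {S}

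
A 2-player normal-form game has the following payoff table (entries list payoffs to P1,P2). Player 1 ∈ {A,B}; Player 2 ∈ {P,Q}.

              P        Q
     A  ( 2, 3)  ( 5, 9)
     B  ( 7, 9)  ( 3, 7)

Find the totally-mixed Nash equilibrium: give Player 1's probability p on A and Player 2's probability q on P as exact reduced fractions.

P1 mixes 1/4 on A; P2 mixes 2/7 on P

P1 indiff ⇒ q·2+(1-q)·5 = q·7+(1-q)·3 ⇒ q(-5) = (1-q)(-2) ⇒ q = 2/7
P2 indiff ⇒ p·3+(1-p)·9 = p·9+(1-p)·7 ⇒ p(-6) = (1-p)(-2) ⇒ p = 1/4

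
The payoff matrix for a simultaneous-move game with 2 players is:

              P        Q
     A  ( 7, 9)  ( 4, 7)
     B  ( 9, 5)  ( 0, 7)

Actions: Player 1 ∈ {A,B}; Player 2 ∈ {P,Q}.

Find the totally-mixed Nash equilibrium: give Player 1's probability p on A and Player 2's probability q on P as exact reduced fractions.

(p,q) = (1/2, 2/3)

P1 indiff ⇒ q·7+(1-q)·4 = q·9+(1-q)·0 ⇒ q(-2) = (1-q)(-4) ⇒ q = 2/3
P2 indiff ⇒ p·9+(1-p)·5 = p·7+(1-p)·7 ⇒ p(2) = (1-p)(2) ⇒ p = 1/2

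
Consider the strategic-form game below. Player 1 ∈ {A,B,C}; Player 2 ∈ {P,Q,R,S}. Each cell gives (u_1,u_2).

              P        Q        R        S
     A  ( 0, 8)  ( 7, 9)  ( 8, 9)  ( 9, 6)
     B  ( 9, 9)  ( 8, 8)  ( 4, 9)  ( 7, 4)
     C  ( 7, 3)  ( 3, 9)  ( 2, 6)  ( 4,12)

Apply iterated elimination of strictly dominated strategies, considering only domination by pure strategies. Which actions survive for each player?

Remaining: P1:{A,B} P2:{P,Q,R}

P1 drop C (B beats it: P:9>7 Q:8>3 R:4>2 S:7>4)
P2 drop S (P beats it: A:8>6 B:9>4)
P1→{A,B} P2→{P,Q,R}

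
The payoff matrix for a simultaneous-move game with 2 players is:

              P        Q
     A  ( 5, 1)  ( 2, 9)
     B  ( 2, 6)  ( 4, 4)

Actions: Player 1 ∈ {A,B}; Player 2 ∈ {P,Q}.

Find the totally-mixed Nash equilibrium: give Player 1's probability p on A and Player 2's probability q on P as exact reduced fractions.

P1 indiff ⇒ q·5+(1-q)·2 = q·2+(1-q)·4 ⇒ q(3) = (1-q)(2) ⇒ q = 2/5
P2 indiff ⇒ p·1+(1-p)·6 = p·9+(1-p)·4 ⇒ p(-8) = (1-p)(-2) ⇒ p = 1/5

P1 mixes 1/5 on A; P2 mixes 2/5 on P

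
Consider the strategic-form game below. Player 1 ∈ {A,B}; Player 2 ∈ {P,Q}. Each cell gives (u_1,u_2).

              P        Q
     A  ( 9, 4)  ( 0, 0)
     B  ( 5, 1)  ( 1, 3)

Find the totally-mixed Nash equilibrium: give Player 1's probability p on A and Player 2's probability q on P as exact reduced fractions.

p=1/3, q=1/5

P1 indiff ⇒ q·9+(1-q)·0 = q·5+(1-q)·1 ⇒ q(4) = (1-q)(1) ⇒ q = 1/5
P2 indiff ⇒ p·4+(1-p)·1 = p·0+(1-p)·3 ⇒ p(4) = (1-p)(2) ⇒ p = 1/3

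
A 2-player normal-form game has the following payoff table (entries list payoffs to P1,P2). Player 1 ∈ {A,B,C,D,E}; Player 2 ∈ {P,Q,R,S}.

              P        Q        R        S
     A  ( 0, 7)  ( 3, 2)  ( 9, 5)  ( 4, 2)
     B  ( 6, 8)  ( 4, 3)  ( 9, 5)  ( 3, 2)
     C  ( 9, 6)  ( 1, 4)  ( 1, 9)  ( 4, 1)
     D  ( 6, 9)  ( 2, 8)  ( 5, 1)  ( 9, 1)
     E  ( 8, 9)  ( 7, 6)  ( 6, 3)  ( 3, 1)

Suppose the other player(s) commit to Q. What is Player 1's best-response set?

P1 best: {E}

u_1(A vs Q) = 3
u_1(B vs Q) = 4
u_1(C vs Q) = 1
u_1(D vs Q) = 2
u_1(E vs Q) = 7
max payoff 7 at {E}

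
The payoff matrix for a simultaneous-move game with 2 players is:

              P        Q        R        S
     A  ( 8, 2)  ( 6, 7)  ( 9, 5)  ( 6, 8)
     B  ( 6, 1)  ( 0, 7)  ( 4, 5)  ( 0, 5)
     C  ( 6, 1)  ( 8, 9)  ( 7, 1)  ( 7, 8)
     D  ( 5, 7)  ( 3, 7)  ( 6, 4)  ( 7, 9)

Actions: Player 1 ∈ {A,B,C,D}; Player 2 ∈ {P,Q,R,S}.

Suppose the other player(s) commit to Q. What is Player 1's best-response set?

argmax u_1 = {C}

u_1(A vs Q) = 6
u_1(B vs Q) = 0
u_1(C vs Q) = 8
u_1(D vs Q) = 3
max payoff 8 at {C}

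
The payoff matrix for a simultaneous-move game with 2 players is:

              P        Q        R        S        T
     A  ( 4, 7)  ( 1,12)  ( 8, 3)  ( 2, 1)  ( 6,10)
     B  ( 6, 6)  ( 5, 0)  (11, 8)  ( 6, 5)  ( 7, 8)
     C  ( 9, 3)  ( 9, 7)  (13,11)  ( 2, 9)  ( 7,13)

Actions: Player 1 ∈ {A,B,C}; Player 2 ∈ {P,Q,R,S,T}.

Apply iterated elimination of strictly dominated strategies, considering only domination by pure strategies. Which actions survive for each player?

P1 drop A (B beats it: P:6>4 Q:5>1 R:11>8 S:6>2 T:7>6)
P2 drop P (R beats it: B:8>6 C:11>3)
P2 drop Q (R beats it: B:8>0 C:11>7)
P2 drop S (R beats it: B:8>5 C:11>9)
P1→{B,C} P2→{R,T}

Remaining: P1:{B,C} P2:{R,T}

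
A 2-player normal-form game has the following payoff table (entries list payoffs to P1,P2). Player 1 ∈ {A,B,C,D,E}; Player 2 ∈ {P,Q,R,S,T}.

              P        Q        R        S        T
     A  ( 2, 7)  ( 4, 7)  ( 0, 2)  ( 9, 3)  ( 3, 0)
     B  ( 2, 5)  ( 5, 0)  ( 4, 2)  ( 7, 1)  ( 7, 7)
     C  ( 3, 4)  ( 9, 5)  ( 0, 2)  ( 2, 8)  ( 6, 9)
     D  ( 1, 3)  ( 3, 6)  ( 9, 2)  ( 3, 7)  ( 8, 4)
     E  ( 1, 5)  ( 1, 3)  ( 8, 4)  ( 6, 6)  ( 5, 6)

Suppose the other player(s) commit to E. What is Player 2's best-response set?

u_2(P vs E) = 5
u_2(Q vs E) = 3
u_2(R vs E) = 4
u_2(S vs E) = 6
u_2(T vs E) = 6
max payoff 6 at {S,T}

argmax u_2 = {S,T}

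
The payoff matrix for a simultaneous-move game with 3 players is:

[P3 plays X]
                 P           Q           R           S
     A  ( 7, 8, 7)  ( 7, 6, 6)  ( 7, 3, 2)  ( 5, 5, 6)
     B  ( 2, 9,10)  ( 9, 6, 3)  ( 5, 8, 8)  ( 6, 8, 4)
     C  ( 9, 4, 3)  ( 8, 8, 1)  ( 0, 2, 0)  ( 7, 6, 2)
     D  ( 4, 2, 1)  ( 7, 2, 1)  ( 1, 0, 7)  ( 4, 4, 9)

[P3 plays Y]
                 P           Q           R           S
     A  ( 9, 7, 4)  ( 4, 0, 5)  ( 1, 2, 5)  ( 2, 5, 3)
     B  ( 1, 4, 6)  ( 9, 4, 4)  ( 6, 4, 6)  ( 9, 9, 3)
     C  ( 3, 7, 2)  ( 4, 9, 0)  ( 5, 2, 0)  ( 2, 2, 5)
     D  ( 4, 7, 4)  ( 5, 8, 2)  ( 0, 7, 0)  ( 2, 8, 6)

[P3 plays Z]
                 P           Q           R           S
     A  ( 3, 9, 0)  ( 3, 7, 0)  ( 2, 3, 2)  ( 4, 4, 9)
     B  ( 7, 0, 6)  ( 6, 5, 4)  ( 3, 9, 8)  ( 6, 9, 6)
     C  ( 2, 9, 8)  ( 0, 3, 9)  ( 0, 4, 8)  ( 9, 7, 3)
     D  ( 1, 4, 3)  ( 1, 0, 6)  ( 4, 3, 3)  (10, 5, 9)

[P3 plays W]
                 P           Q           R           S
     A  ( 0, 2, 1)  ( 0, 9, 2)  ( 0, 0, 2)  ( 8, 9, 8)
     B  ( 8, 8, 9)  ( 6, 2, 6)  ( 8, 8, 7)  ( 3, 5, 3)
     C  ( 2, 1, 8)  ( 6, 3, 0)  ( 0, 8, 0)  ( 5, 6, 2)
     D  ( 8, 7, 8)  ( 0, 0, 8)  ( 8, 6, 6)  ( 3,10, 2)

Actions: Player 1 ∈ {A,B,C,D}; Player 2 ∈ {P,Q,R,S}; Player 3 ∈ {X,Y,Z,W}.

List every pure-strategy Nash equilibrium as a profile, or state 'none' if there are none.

(A,P,X): not NE [P1→C gives 9>7]
(A,P,Y): not NE [P3→X gives 7>4]
(A,P,Z): not NE [P1→B gives 7>3; P3→X gives 7>0]
(A,P,W): not NE [P1→D gives 8>0; P2→S gives 9>2; P3→X gives 7>1]
(A,Q,X): not NE [P1→B gives 9>7; P2→P gives 8>6]
(A,Q,Y): not NE [P1→B gives 9>4; P2→P gives 7>0; P3→X gives 6>5]
(A,Q,Z): not NE [P1→B gives 6>3; P2→P gives 9>7; P3→X gives 6>0]
(A,Q,W): not NE [P1→C gives 6>0; P3→X gives 6>2]
(A,R,X): not NE [P2→P gives 8>3; P3→Y gives 5>2]
(A,R,Y): not NE [P1→B gives 6>1; P2→P gives 7>2]
(A,R,Z): not NE [P1→D gives 4>2; P2→P gives 9>3; P3→Y gives 5>2]
(A,R,W): not NE [P1→D gives 8>0; P2→S gives 9>0; P3→Y gives 5>2]
(A,S,X): not NE [P1→C gives 7>5; P2→P gives 8>5; P3→Z gives 9>6]
(A,S,Y): not NE [P1→B gives 9>2; P2→P gives 7>5; P3→Z gives 9>3]
(A,S,Z): not NE [P1→D gives 10>4; P2→P gives 9>4]
(A,S,W): not NE [P3→Z gives 9>8]
(B,P,X): not NE [P1→C gives 9>2]
(B,P,Y): not NE [P1→A gives 9>1; P2→S gives 9>4; P3→X gives 10>6]
(B,P,Z): not NE [P2→S gives 9>0; P3→X gives 10>6]
(B,P,W): not NE [P3→X gives 10>9]
(B,Q,X): not NE [P2→P gives 9>6; P3→W gives 6>3]
(B,Q,Y): not NE [P2→S gives 9>4; P3→W gives 6>4]
(B,Q,Z): not NE [P2→S gives 9>5; P3→W gives 6>4]
(B,Q,W): not NE [P2→R gives 8>2]
(B,R,X): not NE [P1→A gives 7>5; P2→P gives 9>8]
(B,R,Y): not NE [P2→S gives 9>4; P3→Z gives 8>6]
(B,R,Z): not NE [P1→D gives 4>3]
(B,R,W): not NE [P3→Z gives 8>7]
(B,S,X): not NE [P1→C gives 7>6; P2→P gives 9>8; P3→Z gives 6>4]
(B,S,Y): not NE [P3→Z gives 6>3]
(B,S,Z): not NE [P1→D gives 10>6]
(B,S,W): not NE [P1→A gives 8>3; P2→R gives 8>5; P3→Z gives 6>3]
(C,P,X): not NE [P2→Q gives 8>4; P3→W gives 8>3]
(C,P,Y): not NE [P1→A gives 9>3; P2→Q gives 9>7; P3→W gives 8>2]
(C,P,Z): not NE [P1→B gives 7>2]
(C,P,W): not NE [P1→D gives 8>2; P2→R gives 8>1]
(C,Q,X): not NE [P1→B gives 9>8; P3→Z gives 9>1]
(C,Q,Y): not NE [P1→B gives 9>4; P3→Z gives 9>0]
(C,Q,Z): not NE [P1→B gives 6>0; P2→P gives 9>3]
(C,Q,W): not NE [P2→R gives 8>3; P3→Z gives 9>0]
(C,R,X): not NE [P1→A gives 7>0; P2→Q gives 8>2; P3→Z gives 8>0]
(C,R,Y): not NE [P1→B gives 6>5; P2→Q gives 9>2; P3→Z gives 8>0]
(C,R,Z): not NE [P1→D gives 4>0; P2→P gives 9>4]
(C,R,W): not NE [P1→D gives 8>0; P3→Z gives 8>0]
(C,S,X): not NE [P2→Q gives 8>6; P3→Y gives 5>2]
(C,S,Y): not NE [P1→B gives 9>2; P2→Q gives 9>2]
(C,S,Z): not NE [P1→D gives 10>9; P2→P gives 9>7; P3→Y gives 5>3]
(C,S,W): not NE [P1→A gives 8>5; P2→R gives 8>6; P3→Y gives 5>2]
(D,P,X): not NE [P1→C gives 9>4; P2→S gives 4>2; P3→W gives 8>1]
(D,P,Y): not NE [P1→A gives 9>4; P2→S gives 8>7; P3→W gives 8>4]
(D,P,Z): not NE [P1→B gives 7>1; P2→S gives 5>4; P3→W gives 8>3]
(D,P,W): not NE [P2→S gives 10>7]
(D,Q,X): not NE [P1→B gives 9>7; P2→S gives 4>2; P3→W gives 8>1]
(D,Q,Y): not NE [P1→B gives 9>5; P3→W gives 8>2]
(D,Q,Z): not NE [P1→B gives 6>1; P2→S gives 5>0; P3→W gives 8>6]
(D,Q,W): not NE [P1→C gives 6>0; P2→S gives 10>0]
(D,R,X): not NE [P1→A gives 7>1; P2→S gives 4>0]
(D,R,Y): not NE [P1→B gives 6>0; P2→S gives 8>7; P3→X gives 7>0]
(D,R,Z): not NE [P2→S gives 5>3; P3→X gives 7>3]
(D,R,W): not NE [P2→S gives 10>6; P3→X gives 7>6]
(D,S,X): not NE [P1→C gives 7>4]
(D,S,Y): not NE [P1→B gives 9>2; P3→Z gives 9>6]
(D,S,Z): NE
(D,S,W): not NE [P1→A gives 8>3; P3→Z gives 9>2]

PSNE = {(D,S,Z)}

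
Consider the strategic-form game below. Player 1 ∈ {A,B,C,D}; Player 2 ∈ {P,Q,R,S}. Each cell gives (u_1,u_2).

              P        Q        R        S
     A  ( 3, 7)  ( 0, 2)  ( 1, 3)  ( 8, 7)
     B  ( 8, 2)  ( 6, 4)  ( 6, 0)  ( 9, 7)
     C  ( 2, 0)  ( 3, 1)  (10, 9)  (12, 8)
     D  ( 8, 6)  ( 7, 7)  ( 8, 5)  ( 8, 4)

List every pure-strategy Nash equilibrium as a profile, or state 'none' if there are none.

(A,P): not NE [P1→D gives 8>3]
(A,Q): not NE [P1→D gives 7>0; P2→S gives 7>2]
(A,R): not NE [P1→C gives 10>1; P2→S gives 7>3]
(A,S): not NE [P1→C gives 12>8]
(B,P): not NE [P2→S gives 7>2]
(B,Q): not NE [P1→D gives 7>6; P2→S gives 7>4]
(B,R): not NE [P1→C gives 10>6; P2→S gives 7>0]
(B,S): not NE [P1→C gives 12>9]
(C,P): not NE [P1→D gives 8>2; P2→R gives 9>0]
(C,Q): not NE [P1→D gives 7>3; P2→R gives 9>1]
(C,R): NE
(C,S): not NE [P2→R gives 9>8]
(D,P): not NE [P2→Q gives 7>6]
(D,Q): NE
(D,R): not NE [P1→C gives 10>8; P2→Q gives 7>5]
(D,S): not NE [P1→C gives 12>8; P2→Q gives 7>4]

PSNE = {(C,R), (D,Q)}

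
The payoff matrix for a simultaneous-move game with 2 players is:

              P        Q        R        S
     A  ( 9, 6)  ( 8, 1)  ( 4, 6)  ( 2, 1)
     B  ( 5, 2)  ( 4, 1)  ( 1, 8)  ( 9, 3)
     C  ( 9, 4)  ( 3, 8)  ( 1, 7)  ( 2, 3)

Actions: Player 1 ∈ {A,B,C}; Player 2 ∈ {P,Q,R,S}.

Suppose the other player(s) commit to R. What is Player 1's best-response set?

BR_1 = {A}

u_1(A vs R) = 4
u_1(B vs R) = 1
u_1(C vs R) = 1
max payoff 4 at {A}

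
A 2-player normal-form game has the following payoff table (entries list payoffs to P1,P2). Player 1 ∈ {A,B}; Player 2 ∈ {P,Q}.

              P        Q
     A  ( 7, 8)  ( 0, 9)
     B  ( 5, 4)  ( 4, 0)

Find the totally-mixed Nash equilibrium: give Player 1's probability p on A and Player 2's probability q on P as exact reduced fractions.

P1 indiff ⇒ q·7+(1-q)·0 = q·5+(1-q)·4 ⇒ q(2) = (1-q)(4) ⇒ q = 2/3
P2 indiff ⇒ p·8+(1-p)·4 = p·9+(1-p)·0 ⇒ p(-1) = (1-p)(-4) ⇒ p = 4/5

P1 mixes 4/5 on A; P2 mixes 2/3 on P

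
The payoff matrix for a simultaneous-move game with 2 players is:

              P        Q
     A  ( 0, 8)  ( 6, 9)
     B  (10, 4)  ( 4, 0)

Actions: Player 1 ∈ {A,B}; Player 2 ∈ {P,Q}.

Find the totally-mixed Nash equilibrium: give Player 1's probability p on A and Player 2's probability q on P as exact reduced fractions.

P1 indiff ⇒ q·0+(1-q)·6 = q·10+(1-q)·4 ⇒ q(-10) = (1-q)(-2) ⇒ q = 1/6
P2 indiff ⇒ p·8+(1-p)·4 = p·9+(1-p)·0 ⇒ p(-1) = (1-p)(-4) ⇒ p = 4/5

P1 mixes 4/5 on A; P2 mixes 1/6 on P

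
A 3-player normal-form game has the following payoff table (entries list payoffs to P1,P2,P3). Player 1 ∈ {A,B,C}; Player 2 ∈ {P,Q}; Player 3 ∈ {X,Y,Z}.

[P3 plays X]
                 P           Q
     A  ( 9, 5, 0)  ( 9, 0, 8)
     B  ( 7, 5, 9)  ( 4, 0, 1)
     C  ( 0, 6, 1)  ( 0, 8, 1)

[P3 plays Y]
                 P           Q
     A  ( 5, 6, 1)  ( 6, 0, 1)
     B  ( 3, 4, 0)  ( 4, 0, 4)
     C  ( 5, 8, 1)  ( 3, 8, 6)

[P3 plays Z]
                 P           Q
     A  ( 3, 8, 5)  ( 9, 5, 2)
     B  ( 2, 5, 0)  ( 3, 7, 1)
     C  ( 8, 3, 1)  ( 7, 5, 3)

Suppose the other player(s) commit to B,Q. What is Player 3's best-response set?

u_3(X vs B,Q) = 1
u_3(Y vs B,Q) = 4
u_3(Z vs B,Q) = 1
max payoff 4 at {Y}

P3 best: {Y}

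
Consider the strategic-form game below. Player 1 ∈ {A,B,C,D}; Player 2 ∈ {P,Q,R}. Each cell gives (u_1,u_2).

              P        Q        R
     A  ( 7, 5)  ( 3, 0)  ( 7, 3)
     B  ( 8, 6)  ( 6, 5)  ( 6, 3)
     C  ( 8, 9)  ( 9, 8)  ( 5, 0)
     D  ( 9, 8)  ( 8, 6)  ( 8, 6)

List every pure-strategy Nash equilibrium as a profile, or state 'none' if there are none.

NE set: (D,P)

(A,P): not NE [P1→D gives 9>7]
(A,Q): not NE [P1→C gives 9>3; P2→P gives 5>0]
(A,R): not NE [P1→D gives 8>7; P2→P gives 5>3]
(B,P): not NE [P1→D gives 9>8]
(B,Q): not NE [P1→C gives 9>6; P2→P gives 6>5]
(B,R): not NE [P1→D gives 8>6; P2→P gives 6>3]
(C,P): not NE [P1→D gives 9>8]
(C,Q): not NE [P2→P gives 9>8]
(C,R): not NE [P1→D gives 8>5; P2→P gives 9>0]
(D,P): NE
(D,Q): not NE [P1→C gives 9>8; P2→P gives 8>6]
(D,R): not NE [P2→P gives 8>6]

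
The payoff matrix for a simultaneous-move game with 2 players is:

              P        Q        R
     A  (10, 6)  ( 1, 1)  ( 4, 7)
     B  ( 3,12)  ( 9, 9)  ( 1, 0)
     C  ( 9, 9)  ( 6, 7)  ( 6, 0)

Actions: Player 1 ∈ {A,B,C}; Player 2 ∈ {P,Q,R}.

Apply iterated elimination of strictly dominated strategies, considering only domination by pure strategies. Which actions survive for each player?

P2 drop Q (P beats it: A:6>1 B:12>9 C:9>7)
P1 drop B (A beats it: P:10>3 R:4>1)
P1→{A,C} P2→{P,R}

IESDS → P1:{A,C} P2:{P,R}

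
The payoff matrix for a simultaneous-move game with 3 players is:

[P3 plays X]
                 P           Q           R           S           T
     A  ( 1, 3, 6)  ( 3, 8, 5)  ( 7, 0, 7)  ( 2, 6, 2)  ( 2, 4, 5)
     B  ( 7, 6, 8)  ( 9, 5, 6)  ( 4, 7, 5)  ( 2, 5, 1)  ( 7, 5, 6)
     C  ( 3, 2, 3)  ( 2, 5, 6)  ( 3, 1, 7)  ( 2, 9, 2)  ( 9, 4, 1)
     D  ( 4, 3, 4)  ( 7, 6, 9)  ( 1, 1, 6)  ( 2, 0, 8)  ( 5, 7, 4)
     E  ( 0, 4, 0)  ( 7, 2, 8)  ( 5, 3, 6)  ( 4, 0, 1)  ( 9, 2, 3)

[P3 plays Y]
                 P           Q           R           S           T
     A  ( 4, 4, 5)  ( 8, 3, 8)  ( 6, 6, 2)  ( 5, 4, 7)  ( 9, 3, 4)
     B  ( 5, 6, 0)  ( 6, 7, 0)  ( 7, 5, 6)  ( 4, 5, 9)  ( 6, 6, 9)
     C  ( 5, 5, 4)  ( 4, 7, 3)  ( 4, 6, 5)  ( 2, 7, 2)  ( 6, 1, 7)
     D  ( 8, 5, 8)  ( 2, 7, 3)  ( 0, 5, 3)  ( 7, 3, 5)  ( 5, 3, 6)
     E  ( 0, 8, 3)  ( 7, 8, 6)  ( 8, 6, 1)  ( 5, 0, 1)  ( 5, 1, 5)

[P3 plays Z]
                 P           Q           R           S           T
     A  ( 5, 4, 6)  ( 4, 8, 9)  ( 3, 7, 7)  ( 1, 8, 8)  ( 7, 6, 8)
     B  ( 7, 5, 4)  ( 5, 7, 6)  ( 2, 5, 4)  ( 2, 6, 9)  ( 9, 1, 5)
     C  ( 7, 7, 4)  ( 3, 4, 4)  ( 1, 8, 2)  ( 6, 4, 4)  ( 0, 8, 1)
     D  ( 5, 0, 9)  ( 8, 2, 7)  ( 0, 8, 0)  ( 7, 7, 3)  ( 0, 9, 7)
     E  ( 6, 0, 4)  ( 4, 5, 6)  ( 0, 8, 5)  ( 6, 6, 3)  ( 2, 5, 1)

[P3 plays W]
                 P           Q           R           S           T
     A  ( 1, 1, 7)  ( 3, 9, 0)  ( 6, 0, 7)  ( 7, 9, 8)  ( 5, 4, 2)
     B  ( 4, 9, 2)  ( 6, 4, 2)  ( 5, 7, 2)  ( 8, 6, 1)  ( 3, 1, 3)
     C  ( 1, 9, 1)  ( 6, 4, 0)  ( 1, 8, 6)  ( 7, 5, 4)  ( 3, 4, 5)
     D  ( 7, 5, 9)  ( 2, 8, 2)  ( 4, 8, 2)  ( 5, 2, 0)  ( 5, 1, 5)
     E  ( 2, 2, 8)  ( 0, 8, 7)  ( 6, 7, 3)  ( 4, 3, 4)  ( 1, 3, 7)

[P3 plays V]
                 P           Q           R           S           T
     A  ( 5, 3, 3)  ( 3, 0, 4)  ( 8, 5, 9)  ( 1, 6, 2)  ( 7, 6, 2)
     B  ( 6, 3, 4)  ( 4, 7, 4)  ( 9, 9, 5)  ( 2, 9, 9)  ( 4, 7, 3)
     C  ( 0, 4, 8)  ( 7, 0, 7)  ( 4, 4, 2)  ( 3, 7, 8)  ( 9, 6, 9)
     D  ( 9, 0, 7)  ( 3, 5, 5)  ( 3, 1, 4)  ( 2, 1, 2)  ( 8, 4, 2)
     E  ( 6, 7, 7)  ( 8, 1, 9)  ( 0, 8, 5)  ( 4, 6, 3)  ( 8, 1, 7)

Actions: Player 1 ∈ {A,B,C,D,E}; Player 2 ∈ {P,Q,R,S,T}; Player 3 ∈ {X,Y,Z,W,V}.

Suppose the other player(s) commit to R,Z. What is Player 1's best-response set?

P1 best: {A}

u_1(A vs R,Z) = 3
u_1(B vs R,Z) = 2
u_1(C vs R,Z) = 1
u_1(D vs R,Z) = 0
u_1(E vs R,Z) = 0
max payoff 3 at {A}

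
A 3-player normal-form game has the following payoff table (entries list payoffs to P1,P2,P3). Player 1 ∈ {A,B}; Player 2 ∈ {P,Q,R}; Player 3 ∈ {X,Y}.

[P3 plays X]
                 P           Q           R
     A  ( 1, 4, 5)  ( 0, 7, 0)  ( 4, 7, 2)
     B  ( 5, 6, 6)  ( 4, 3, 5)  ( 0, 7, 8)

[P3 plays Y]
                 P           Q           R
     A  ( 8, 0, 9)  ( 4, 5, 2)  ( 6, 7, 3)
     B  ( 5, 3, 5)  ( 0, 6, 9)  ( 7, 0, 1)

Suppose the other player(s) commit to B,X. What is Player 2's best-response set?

argmax u_2 = {R}

u_2(P vs B,X) = 6
u_2(Q vs B,X) = 3
u_2(R vs B,X) = 7
max payoff 7 at {R}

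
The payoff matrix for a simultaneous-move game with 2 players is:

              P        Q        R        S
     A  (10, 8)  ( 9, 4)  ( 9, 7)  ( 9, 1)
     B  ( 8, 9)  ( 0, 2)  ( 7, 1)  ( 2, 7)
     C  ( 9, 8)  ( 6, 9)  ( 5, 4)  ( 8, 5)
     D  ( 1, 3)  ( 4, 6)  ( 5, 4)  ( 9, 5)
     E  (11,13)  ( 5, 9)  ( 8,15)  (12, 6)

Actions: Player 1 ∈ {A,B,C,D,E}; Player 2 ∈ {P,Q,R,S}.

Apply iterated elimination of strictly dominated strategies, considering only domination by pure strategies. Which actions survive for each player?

P1 drop B (A beats it: P:10>8 Q:9>0 R:9>7 S:9>2)
P1 drop C (A beats it: P:10>9 Q:9>6 R:9>5 S:9>8)
P1 drop D (E beats it: P:11>1 Q:5>4 R:8>5 S:12>9)
P2 drop Q (P beats it: A:8>4 E:13>9)
P2 drop S (P beats it: A:8>1 E:13>6)
P1→{A,E} P2→{P,R}

IESDS → P1:{A,E} P2:{P,R}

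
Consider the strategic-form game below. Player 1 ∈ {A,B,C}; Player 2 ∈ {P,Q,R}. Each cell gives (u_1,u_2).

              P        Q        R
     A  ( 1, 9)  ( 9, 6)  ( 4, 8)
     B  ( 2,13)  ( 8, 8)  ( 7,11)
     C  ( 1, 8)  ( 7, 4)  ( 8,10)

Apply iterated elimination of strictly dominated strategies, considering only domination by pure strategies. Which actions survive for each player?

IESDS → P1:{B,C} P2:{P,R}

P2 drop Q (P beats it: A:9>6 B:13>8 C:8>4)
P1 drop A (B beats it: P:2>1 R:7>4)
P1→{B,C} P2→{P,R}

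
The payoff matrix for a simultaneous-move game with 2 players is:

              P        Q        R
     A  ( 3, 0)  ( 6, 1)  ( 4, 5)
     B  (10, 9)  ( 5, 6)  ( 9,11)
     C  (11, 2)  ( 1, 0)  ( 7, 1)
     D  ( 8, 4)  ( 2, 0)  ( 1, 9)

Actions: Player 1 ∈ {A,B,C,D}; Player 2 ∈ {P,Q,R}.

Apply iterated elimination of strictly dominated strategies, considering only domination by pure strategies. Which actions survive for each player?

P1 drop D (B beats it: P:10>8 Q:5>2 R:9>1)
P2 drop Q (R beats it: A:5>1 B:11>6 C:1>0)
P1 drop A (B beats it: P:10>3 R:9>4)
P1→{B,C} P2→{P,R}

Remaining: P1:{B,C} P2:{P,R}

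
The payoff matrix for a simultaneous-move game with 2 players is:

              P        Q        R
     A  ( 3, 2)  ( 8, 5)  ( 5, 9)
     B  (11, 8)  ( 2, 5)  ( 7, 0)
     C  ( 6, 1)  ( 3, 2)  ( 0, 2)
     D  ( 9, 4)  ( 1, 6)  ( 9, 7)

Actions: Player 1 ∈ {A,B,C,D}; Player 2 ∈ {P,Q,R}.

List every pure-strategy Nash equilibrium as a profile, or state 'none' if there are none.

Nash profiles: (B,P), (D,R)

(A,P): not NE [P1→B gives 11>3; P2→R gives 9>2]
(A,Q): not NE [P2→R gives 9>5]
(A,R): not NE [P1→D gives 9>5]
(B,P): NE
(B,Q): not NE [P1→A gives 8>2; P2→P gives 8>5]
(B,R): not NE [P1→D gives 9>7; P2→P gives 8>0]
(C,P): not NE [P1→B gives 11>6; P2→R gives 2>1]
(C,Q): not NE [P1→A gives 8>3]
(C,R): not NE [P1→D gives 9>0]
(D,P): not NE [P1→B gives 11>9; P2→R gives 7>4]
(D,Q): not NE [P1→A gives 8>1; P2→R gives 7>6]
(D,R): NE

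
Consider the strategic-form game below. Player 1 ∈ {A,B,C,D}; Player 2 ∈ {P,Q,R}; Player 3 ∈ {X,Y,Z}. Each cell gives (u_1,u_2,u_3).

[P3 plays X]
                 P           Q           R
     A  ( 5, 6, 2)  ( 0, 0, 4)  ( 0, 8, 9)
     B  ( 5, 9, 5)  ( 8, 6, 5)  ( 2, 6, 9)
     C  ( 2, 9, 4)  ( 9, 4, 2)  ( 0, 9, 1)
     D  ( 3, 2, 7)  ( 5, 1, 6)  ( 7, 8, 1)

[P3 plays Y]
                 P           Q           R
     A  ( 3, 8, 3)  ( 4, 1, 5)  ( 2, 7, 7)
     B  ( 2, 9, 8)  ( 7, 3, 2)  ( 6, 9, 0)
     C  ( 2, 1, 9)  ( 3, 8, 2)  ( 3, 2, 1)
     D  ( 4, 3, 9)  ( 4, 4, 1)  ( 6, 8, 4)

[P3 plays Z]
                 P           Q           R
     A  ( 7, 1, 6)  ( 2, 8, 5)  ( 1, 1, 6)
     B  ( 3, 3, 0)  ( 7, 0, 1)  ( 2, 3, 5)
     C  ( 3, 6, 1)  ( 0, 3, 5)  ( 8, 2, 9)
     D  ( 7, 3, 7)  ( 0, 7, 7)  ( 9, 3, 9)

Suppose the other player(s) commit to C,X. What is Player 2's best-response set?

u_2(P vs C,X) = 9
u_2(Q vs C,X) = 4
u_2(R vs C,X) = 9
max payoff 9 at {P,R}

P2 best: {P,R}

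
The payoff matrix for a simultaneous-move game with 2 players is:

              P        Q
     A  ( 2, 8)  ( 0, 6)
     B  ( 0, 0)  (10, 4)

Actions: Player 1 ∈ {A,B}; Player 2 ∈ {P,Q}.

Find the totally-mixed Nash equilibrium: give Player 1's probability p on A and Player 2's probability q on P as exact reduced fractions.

p=2/3, q=5/6

P1 indiff ⇒ q·2+(1-q)·0 = q·0+(1-q)·10 ⇒ q(2) = (1-q)(10) ⇒ q = 5/6
P2 indiff ⇒ p·8+(1-p)·0 = p·6+(1-p)·4 ⇒ p(2) = (1-p)(4) ⇒ p = 2/3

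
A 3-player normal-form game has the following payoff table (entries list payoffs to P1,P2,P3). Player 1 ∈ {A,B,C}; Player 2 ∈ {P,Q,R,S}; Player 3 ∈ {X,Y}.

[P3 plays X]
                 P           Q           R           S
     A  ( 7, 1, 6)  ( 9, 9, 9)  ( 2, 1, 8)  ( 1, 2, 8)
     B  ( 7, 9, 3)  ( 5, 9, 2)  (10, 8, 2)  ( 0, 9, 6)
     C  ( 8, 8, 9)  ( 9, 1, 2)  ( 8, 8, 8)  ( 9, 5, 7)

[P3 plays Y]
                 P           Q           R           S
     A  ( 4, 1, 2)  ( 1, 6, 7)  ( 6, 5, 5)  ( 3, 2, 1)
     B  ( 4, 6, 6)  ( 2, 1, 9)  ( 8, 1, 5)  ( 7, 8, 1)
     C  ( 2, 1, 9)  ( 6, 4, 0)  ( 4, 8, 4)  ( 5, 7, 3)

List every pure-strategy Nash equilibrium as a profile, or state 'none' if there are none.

(A,P,X): not NE [P1→C gives 8>7; P2→Q gives 9>1]
(A,P,Y): not NE [P2→Q gives 6>1; P3→X gives 6>2]
(A,Q,X): NE
(A,Q,Y): not NE [P1→C gives 6>1; P3→X gives 9>7]
(A,R,X): not NE [P1→B gives 10>2; P2→Q gives 9>1]
(A,R,Y): not NE [P1→B gives 8>6; P2→Q gives 6>5; P3→X gives 8>5]
(A,S,X): not NE [P1→C gives 9>1; P2→Q gives 9>2]
(A,S,Y): not NE [P1→B gives 7>3; P2→Q gives 6>2; P3→X gives 8>1]
(B,P,X): not NE [P1→C gives 8>7; P3→Y gives 6>3]
(B,P,Y): not NE [P2→S gives 8>6]
(B,Q,X): not NE [P1→C gives 9>5; P3→Y gives 9>2]
(B,Q,Y): not NE [P1→C gives 6>2; P2→S gives 8>1]
(B,R,X): not NE [P2→S gives 9>8; P3→Y gives 5>2]
(B,R,Y): not NE [P2→S gives 8>1]
(B,S,X): not NE [P1→C gives 9>0]
(B,S,Y): not NE [P3→X gives 6>1]
(C,P,X): NE
(C,P,Y): not NE [P1→B gives 4>2; P2→R gives 8>1]
(C,Q,X): not NE [P2→R gives 8>1]
(C,Q,Y): not NE [P2→R gives 8>4; P3→X gives 2>0]
(C,R,X): not NE [P1→B gives 10>8]
(C,R,Y): not NE [P1→B gives 8>4; P3→X gives 8>4]
(C,S,X): not NE [P2→R gives 8>5]
(C,S,Y): not NE [P1→B gives 7>5; P2→R gives 8>7; P3→X gives 7>3]

Nash profiles: (A,Q,X), (C,P,X)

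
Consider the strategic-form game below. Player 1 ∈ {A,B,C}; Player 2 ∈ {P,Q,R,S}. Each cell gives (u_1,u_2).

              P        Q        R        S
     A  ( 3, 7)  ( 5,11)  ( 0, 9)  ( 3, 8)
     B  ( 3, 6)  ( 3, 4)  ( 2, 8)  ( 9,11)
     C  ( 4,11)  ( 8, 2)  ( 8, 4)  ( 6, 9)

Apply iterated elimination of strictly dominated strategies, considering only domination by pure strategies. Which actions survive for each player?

Survivors P1:{B,C} P2:{P,S}

P1 drop A (C beats it: P:4>3 Q:8>5 R:8>0 S:6>3)
P2 drop Q (P beats it: B:6>4 C:11>2)
P2 drop R (S beats it: B:11>8 C:9>4)
P1→{B,C} P2→{P,S}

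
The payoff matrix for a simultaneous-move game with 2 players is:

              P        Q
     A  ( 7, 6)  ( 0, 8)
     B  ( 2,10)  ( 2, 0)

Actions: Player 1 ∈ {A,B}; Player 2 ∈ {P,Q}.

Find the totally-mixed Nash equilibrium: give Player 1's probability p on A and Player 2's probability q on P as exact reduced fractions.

p=5/6, q=2/7

P1 indiff ⇒ q·7+(1-q)·0 = q·2+(1-q)·2 ⇒ q(5) = (1-q)(2) ⇒ q = 2/7
P2 indiff ⇒ p·6+(1-p)·10 = p·8+(1-p)·0 ⇒ p(-2) = (1-p)(-10) ⇒ p = 5/6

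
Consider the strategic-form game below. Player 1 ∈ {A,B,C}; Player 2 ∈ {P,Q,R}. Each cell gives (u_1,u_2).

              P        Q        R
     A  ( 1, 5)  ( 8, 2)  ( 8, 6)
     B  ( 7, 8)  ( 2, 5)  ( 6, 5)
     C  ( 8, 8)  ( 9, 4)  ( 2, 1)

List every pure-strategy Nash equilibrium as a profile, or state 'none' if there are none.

(A,P): not NE [P1→C gives 8>1; P2→R gives 6>5]
(A,Q): not NE [P1→C gives 9>8; P2→R gives 6>2]
(A,R): NE
(B,P): not NE [P1→C gives 8>7]
(B,Q): not NE [P1→C gives 9>2; P2→P gives 8>5]
(B,R): not NE [P1→A gives 8>6; P2→P gives 8>5]
(C,P): NE
(C,Q): not NE [P2→P gives 8>4]
(C,R): not NE [P1→A gives 8>2; P2→P gives 8>1]

PSNE = {(A,R), (C,P)}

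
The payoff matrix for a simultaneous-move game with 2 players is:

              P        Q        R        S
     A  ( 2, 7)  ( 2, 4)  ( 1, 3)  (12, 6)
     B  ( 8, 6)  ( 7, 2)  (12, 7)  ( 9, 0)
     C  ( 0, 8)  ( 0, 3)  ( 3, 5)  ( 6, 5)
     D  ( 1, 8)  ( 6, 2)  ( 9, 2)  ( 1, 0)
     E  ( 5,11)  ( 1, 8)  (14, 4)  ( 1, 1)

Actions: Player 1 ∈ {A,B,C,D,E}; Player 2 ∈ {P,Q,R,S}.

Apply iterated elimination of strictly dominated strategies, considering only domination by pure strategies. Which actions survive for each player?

P1 drop C (B beats it: P:8>0 Q:7>0 R:12>3 S:9>6)
P1 drop D (B beats it: P:8>1 Q:7>6 R:12>9 S:9>1)
P2 drop Q (P beats it: A:7>4 B:6>2 E:11>8)
P2 drop S (P beats it: A:7>6 B:6>0 E:11>1)
P1 drop A (B beats it: P:8>2 R:12>1)
P1→{B,E} P2→{P,R}

Remaining: P1:{B,E} P2:{P,R}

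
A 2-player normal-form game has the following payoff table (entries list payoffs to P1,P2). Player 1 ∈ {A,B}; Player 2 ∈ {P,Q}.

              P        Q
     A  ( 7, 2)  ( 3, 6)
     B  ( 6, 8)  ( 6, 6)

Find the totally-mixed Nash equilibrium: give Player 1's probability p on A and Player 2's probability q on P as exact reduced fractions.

P1 indiff ⇒ q·7+(1-q)·3 = q·6+(1-q)·6 ⇒ q(1) = (1-q)(3) ⇒ q = 3/4
P2 indiff ⇒ p·2+(1-p)·8 = p·6+(1-p)·6 ⇒ p(-4) = (1-p)(-2) ⇒ p = 1/3

P1 mixes 1/3 on A; P2 mixes 3/4 on P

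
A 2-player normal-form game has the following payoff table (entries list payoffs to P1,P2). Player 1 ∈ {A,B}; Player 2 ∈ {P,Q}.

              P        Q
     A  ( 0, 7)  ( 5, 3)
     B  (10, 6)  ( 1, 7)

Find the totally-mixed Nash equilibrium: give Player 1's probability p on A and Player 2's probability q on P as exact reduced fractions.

P1 indiff ⇒ q·0+(1-q)·5 = q·10+(1-q)·1 ⇒ q(-10) = (1-q)(-4) ⇒ q = 2/7
P2 indiff ⇒ p·7+(1-p)·6 = p·3+(1-p)·7 ⇒ p(4) = (1-p)(1) ⇒ p = 1/5

p=1/5, q=2/7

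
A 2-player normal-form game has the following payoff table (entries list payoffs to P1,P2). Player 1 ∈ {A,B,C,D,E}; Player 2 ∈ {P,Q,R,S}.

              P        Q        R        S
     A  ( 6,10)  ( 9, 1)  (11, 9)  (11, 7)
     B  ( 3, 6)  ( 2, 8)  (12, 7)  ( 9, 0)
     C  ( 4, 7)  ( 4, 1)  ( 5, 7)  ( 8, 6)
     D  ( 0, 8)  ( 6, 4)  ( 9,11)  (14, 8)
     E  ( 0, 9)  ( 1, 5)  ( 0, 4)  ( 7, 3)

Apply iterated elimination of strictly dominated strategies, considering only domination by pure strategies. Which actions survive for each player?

P1 drop C (A beats it: P:6>4 Q:9>4 R:11>5 S:11>8)
P1 drop E (A beats it: P:6>0 Q:9>1 R:11>0 S:11>7)
P2 drop S (R beats it: A:9>7 B:7>0 D:11>8)
P1 drop D (A beats it: P:6>0 Q:9>6 R:11>9)
P1→{A,B} P2→{P,Q,R}

Remaining: P1:{A,B} P2:{P,Q,R}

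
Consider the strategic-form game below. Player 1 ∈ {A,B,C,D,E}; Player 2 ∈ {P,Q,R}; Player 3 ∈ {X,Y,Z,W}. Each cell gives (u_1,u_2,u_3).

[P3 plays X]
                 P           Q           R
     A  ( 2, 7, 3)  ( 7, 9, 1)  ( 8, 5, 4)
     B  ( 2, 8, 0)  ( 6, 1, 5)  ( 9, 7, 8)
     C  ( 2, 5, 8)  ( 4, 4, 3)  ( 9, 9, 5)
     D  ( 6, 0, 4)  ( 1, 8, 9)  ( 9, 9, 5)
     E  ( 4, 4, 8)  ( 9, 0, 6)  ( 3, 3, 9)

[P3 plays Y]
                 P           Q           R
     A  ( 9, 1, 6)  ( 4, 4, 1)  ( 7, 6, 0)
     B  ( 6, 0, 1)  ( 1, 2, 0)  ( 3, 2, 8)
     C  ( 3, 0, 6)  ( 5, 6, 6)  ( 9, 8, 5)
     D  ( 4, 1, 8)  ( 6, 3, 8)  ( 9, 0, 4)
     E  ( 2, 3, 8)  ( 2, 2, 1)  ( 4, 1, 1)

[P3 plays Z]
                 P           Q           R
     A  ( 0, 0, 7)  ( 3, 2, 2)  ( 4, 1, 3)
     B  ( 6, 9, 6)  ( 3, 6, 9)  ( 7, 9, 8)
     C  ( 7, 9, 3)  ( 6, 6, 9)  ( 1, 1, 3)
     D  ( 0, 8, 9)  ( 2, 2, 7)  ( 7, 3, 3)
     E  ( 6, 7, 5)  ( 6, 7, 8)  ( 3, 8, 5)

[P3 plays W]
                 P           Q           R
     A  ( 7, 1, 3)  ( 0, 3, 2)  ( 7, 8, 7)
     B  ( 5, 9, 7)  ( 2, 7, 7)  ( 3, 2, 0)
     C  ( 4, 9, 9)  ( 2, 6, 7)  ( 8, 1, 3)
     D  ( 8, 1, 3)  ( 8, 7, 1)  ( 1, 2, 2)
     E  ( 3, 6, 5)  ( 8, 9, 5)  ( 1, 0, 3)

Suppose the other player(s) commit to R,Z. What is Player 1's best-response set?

u_1(A vs R,Z) = 4
u_1(B vs R,Z) = 7
u_1(C vs R,Z) = 1
u_1(D vs R,Z) = 7
u_1(E vs R,Z) = 3
max payoff 7 at {B,D}

P1 best: {B,D}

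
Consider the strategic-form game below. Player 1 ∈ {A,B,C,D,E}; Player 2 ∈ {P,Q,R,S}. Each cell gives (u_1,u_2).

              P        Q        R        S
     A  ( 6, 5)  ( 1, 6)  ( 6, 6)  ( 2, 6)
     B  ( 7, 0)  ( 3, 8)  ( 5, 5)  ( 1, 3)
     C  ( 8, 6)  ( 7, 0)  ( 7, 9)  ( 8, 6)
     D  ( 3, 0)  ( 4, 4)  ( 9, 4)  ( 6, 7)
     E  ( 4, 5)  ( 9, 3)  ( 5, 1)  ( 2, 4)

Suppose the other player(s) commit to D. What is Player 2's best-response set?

u_2(P vs D) = 0
u_2(Q vs D) = 4
u_2(R vs D) = 4
u_2(S vs D) = 7
max payoff 7 at {S}

argmax u_2 = {S}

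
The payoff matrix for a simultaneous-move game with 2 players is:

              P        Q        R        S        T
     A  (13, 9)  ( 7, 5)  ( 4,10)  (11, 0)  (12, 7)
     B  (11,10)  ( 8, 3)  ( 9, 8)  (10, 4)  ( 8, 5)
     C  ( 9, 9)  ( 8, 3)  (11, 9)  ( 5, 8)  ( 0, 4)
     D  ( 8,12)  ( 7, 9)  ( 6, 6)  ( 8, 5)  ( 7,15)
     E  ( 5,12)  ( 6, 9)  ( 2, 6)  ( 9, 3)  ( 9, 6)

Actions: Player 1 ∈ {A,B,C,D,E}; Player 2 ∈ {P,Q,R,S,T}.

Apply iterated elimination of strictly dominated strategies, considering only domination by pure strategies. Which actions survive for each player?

P1 drop D (B beats it: P:11>8 Q:8>7 R:9>6 S:10>8 T:8>7)
P1 drop E (A beats it: P:13>5 Q:7>6 R:4>2 S:11>9 T:12>9)
P2 drop Q (P beats it: A:9>5 B:10>3 C:9>3)
P2 drop S (P beats it: A:9>0 B:10>4 C:9>8)
P2 drop T (P beats it: A:9>7 B:10>5 C:9>4)
P1→{A,B,C} P2→{P,R}

Survivors P1:{A,B,C} P2:{P,R}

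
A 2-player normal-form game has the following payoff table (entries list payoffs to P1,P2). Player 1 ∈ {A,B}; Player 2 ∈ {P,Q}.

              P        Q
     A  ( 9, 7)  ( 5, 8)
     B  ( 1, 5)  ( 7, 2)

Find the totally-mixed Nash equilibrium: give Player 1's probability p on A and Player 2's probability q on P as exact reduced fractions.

P1 indiff ⇒ q·9+(1-q)·5 = q·1+(1-q)·7 ⇒ q(8) = (1-q)(2) ⇒ q = 1/5
P2 indiff ⇒ p·7+(1-p)·5 = p·8+(1-p)·2 ⇒ p(-1) = (1-p)(-3) ⇒ p = 3/4

(p,q) = (3/4, 1/5)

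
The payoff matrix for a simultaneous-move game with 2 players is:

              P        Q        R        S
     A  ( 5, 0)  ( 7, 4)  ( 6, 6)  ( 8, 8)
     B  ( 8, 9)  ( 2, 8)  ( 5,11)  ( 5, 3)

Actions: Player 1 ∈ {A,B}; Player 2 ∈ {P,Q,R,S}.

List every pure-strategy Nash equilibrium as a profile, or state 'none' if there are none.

(A,P): not NE [P1→B gives 8>5; P2→S gives 8>0]
(A,Q): not NE [P2→S gives 8>4]
(A,R): not NE [P2→S gives 8>6]
(A,S): NE
(B,P): not NE [P2→R gives 11>9]
(B,Q): not NE [P1→A gives 7>2; P2→R gives 11>8]
(B,R): not NE [P1→A gives 6>5]
(B,S): not NE [P1→A gives 8>5; P2→R gives 11>3]

Nash profiles: (A,S)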